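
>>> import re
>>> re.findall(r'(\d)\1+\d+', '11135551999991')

After group 1 captures some text, `\1` only succeeds where that same text appears again.
Scanning left to right: at [0:14] match '11135551999991', group 1 = '1'.
With a single group, `findall` returns only what that group captured — 1 item.

['1']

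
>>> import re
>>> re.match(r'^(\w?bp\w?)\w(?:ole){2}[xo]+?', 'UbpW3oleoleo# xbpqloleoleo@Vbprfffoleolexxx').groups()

This matches anchored at the start of the string; then optionally a word character, then the literal 'bp', then optionally a word character (captured); then a word character, then the literal 'ole' repeated 2 times; then one or more of one of [xo] (lazy).
`re.match` won't scan ahead — the pattern has to work from the very first character.
The match spans [0:12] → 'UbpW3oleoleo'.
Captured: group 1 = 'UbpW'.

('UbpW',)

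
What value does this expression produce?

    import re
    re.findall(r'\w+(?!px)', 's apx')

A negative assertion filters positions out without eating any characters.
With no groups in the pattern, `findall` gives back each whole match — 2 here.

['s', 'apx']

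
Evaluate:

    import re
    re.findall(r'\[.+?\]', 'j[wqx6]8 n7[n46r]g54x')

Because the quantifier is non-greedy, it stops expanding at the earliest point where the rest of the pattern can succeed.
Scanning left to right: at [1:7] → '[wqx6]'; at [11:17] → '[n46r]'.
Since nothing is captured, `findall` lists the 2 matched substrings directly.

['[wqx6]', '[n46r]']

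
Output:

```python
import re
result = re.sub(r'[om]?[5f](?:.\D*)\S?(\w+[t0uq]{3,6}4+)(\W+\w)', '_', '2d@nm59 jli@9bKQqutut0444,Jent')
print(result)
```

2d@n_ent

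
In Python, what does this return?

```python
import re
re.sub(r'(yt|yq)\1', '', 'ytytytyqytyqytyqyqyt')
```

'ytyqytyqytyt'

`\1` is not a pattern — it's the concrete string captured by group 1, re-applied verbatim.
Every occurrence is swapped for ''.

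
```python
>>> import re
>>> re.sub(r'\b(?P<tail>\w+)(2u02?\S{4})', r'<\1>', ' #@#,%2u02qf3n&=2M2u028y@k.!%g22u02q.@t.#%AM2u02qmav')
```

' #@#,%2u02qf3n&=<2M>.!%<g2>.#%<AM>'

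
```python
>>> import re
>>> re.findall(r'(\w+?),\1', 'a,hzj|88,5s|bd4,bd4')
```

['bd4']

The backreference `\1` re-matches whatever the first group consumed, character for character.
With a single group, `findall` returns only what that group captured — 1 item.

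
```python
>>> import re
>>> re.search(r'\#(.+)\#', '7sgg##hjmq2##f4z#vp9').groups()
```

Unlike `match`, `search` isn't anchored — it looks for the pattern anywhere in the string.
The match spans [4:17] → '##hjmq2##f4z#'.
Captured: group 1 = '#hjmq2##f4z'.

('#hjmq2##f4z',)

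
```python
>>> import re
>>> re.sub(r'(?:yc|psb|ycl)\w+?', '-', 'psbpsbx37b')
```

Matches: at [0:4] → 'psbp'.
Every occurrence is swapped for '-'.

'-sbx37b'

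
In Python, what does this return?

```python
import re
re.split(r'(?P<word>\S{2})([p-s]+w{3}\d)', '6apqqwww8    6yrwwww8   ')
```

['', '6a', 'pqqwww8', '    6yrwwww8   ']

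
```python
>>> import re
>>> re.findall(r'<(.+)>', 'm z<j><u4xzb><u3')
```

Matches: at [3:13] match '<j><u4xzb>', group 1 = 'j><u4xzb'.
`findall` collects group 1 from the one match (1 total).

['j><u4xzb']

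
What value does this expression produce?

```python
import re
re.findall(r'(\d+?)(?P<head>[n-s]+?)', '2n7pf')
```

[('2', 'n'), ('7', 'p')]

Pattern: one or more of a digit (lazy) (captured); then one or more of a character in [n-s] (lazy) (captured as 'head').
Scanning left to right: at [0:2] match '2n', groups = ('2', 'n'); at [2:4] match '7p', groups = ('7', 'p').
With 2 capturing groups, `findall` returns a 2-tuple per match.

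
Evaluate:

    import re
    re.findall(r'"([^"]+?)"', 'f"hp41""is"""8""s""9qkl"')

['hp41', 'is', '8', 's', '9qkl']

With a single group, `findall` returns only what that group captured — 5 items.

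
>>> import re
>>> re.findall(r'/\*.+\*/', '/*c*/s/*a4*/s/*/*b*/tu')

['/*c*/s/*a4*/s/*/*b*/']

No capturing groups, so `findall` returns the 1 full match string.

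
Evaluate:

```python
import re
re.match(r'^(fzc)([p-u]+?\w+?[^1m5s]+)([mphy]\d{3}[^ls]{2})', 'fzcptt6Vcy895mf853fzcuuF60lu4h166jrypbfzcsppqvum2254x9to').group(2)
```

The match spans [0:15] → 'fzcptt6Vcy895mf'.
Captured: group 1 = 'fzc', group 2 = 'ptt6Vc', group 3 = 'y895mf'.

'ptt6Vc'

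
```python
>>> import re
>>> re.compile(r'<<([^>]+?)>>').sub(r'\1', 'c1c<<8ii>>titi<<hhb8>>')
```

The replacement refers to a captured group, so each match is rewritten using its own captured text.

'c1c8iititihhb8'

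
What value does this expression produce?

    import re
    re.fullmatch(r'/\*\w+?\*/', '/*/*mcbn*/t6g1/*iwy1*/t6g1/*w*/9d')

`fullmatch` succeeds only if the pattern covers the string from start to end.
Here the pattern can't cover the whole string, so the call returns None.

None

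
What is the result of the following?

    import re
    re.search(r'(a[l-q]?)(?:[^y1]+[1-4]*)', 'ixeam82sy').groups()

Pattern: a literal 'a', then optionally a character in [l-q] (captured); then one or more of any character except [y1], then zero or more of a character in [1-4] (non-capturing group).
`re.search` scans for the first position where the pattern succeeds.
The match spans [3:8] → 'am82s'.
Captured: group 1 = 'am'.

('am',)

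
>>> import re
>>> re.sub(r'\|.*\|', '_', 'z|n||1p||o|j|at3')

Matches: at [1:13] → '|n||1p||o|j|'.
Every occurrence is swapped for '_'.

'z_at3'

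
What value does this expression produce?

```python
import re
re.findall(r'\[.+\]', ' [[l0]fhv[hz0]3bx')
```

No capturing groups, so `findall` returns the 1 full match string.

['[[l0]fhv[hz0]']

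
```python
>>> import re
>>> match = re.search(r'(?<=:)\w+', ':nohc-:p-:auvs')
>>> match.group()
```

Because the assertion is zero-width, the text it checks is not consumed and won't appear in the result.
Unlike `match`, `search` isn't anchored — it looks for the pattern anywhere in the string.
The match spans [1:5] → 'nohc'.

'nohc'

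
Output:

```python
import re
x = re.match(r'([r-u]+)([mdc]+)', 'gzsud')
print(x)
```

None

With `match`, the pattern is implicitly anchored at the beginning.
Here the string doesn't start with a match, so the call returns None.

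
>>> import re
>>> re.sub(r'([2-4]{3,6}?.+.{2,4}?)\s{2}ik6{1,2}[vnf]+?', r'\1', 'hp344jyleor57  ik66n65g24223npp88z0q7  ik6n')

'hp344jyleor57  ik66n65g24223npp88z0q7'

Pattern: 3 to 6 of a character in [2-4] (lazy), then one or more of any character, then 2 to 4 of any character (lazy) (captured); then exactly 2 of whitespace, then the literal 'ik'; then 1 to 2 of a literal '6', then one or more of one of [vnf] (lazy).
Matches: at [2:43] → '344jyleor57  ik66n65g24223npp88z0q7  ik6n'.
`\1` in the replacement pulls in group 1's text for each match.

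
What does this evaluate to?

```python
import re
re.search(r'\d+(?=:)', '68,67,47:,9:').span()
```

The positive lookaround only admits positions where the adjacent text matches; those characters stay outside the span.
`search` walks the string left to right and returns the first match it finds.
The match spans [6:8] → '47'.

(6, 8)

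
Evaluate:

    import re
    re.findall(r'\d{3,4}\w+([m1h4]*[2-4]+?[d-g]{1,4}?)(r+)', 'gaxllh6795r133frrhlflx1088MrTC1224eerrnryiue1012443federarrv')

This matches 3 to 4 of a digit, then one or more of a word character; then zero or more of one of [m1h4], then one or more of a character in [2-4] (lazy), then 1 to 4 of a character in [d-g] (lazy) (captured); then one or more of a literal 'r' (captured).
Matches: at [6:56] match '6795r133frrhlflx1088MrTC1224eerrnryiue1012443feder', groups = ('3fede', 'r').
Multiple groups make `findall` return tuples — one 2-tuple for the one match.

[('3fede', 'r')]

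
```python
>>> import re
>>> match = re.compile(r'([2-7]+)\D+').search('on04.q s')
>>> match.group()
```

'4.q s'

The match spans [3:8] → '4.q s'.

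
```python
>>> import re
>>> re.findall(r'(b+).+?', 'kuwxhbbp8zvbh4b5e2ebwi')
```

This matches one or more of a literal 'b' (captured); then one or more of any character (lazy).
With the lazy modifier that quantifier settles for the fewest repetitions that let the rest of the pattern succeed (the atoms after it are unaffected and can still be greedy).
Walking the string: at [5:8] match 'bbp', group 1 = 'bb'; at [11:13] match 'bh', group 1 = 'b'; at [14:16] match 'b5', group 1 = 'b'; at [19:21] match 'bw', group 1 = 'b'.
With a single group, `findall` returns only what that group captured — 4 items.

['bb', 'b', 'b', 'b']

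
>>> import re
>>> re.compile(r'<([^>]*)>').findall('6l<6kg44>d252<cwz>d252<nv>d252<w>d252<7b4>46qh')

['6kg44', 'cwz', 'nv', 'w', '7b4']

Matches: at [2:9] match '<6kg44>', group 1 = '6kg44'; at [13:18] match '<cwz>', group 1 = 'cwz'; at [22:26] match '<nv>', group 1 = 'nv'; at [30:33] match '<w>', group 1 = 'w'; at [37:42] match '<7b4>', group 1 = '7b4'.
Because there's exactly one group, `findall` drops the full match and keeps group 1 from each hit.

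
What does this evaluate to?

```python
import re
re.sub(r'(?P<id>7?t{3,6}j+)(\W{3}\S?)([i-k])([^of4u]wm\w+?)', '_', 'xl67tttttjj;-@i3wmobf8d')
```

'xl6_bf8d'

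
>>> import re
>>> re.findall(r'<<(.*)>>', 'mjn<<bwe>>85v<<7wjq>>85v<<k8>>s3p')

['bwe>>85v<<7wjq>>85v<<k8']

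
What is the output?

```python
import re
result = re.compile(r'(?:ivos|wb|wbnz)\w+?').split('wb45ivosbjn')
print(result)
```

['', '5', 'jn']

Each match becomes a cut point; 3 segments remain.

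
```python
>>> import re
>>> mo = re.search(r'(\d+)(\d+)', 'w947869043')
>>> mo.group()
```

'947869043'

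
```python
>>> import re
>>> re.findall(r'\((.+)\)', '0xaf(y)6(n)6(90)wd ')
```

['y)6(n)6(90']

One capturing group, so `findall` returns just the captured substring from the one match — 1 in all.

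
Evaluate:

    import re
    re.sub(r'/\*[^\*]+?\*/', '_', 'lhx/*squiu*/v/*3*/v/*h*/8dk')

Every occurrence is swapped for '_'.

'lhx_v_v_8dk'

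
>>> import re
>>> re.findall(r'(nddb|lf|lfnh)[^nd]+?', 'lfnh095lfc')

['lfnh', 'lf']

Matches: at [0:5] match 'lfnh0', group 1 = 'lfnh'; at [7:10] match 'lfc', group 1 = 'lf'.
`findall` collects group 1 from each match (2 total).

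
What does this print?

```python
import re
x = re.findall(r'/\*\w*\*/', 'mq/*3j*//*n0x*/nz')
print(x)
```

['/*3j*/', '/*n0x*/']

Since nothing is captured, `findall` lists the 2 matched substrings directly.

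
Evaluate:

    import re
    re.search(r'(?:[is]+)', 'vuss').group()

'ss'

The pattern matches one or more of one of [is] (non-capturing group).
The match spans [2:4] → 'ss'.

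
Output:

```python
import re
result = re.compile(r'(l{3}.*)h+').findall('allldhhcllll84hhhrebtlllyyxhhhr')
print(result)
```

Pattern: exactly 3 of the literal 'l', then zero or more of any character (captured); then one or more of a literal 'h'.
Walking the string: at [1:30] match 'llldhhcllll84hhhrebtlllyyxhhh', group 1 = 'llldhhcllll84hhhrebtlllyyxhh'.
With a single group, `findall` returns only what that group captured — 1 item.

['llldhhcllll84hhhrebtlllyyxhh']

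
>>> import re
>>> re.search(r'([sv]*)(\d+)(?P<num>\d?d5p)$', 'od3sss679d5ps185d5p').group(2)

The pattern matches zero or more of one of [sv] (captured); then one or more of a digit (captured); then optionally a digit, then the literal 'd5p' (captured as 'num'); then anchored at the end.
`re.search` tries every starting position until one works.
The match spans [12:19] → 's185d5p'.
Captured: group 1 = 's', group 2 = '185', group 3 = 'd5p'.

'185'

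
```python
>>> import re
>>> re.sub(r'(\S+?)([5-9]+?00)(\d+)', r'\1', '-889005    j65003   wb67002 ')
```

Because the quantifier is non-greedy, it stops expanding at the earliest point where the rest of the pattern can succeed.
The replacement refers to a captured group, so each match is rewritten using its own captured text.

'-    j   wb '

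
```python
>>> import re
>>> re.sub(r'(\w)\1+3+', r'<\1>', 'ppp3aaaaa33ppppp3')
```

'<p><a><p>'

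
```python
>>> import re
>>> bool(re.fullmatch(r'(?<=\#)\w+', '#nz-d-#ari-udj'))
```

False

The `(?=…)`/`(?<=…)` assertion just peeks at neighbouring text; it doesn't advance the match position.
`re.fullmatch` requires the pattern to consume the entire string.
Here the string isn't matched end-to-end, so the call returns None, and `bool(None)` is False.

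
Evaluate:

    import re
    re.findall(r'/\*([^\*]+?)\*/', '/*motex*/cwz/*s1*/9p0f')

`findall` collects group 1 from each match (2 total).

['motex', 's1']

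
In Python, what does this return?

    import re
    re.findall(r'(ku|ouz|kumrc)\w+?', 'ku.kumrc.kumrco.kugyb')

Branches in `(...|...)` are attempted left-to-right; the first branch that allows the whole pattern to succeed is taken.
One capturing group, so `findall` returns just the captured substring from each match — 3 in all.

['ku', 'ku', 'ku']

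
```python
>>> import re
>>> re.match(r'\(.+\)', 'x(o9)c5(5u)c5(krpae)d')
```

None

`match` is anchored at position 0; if the pattern doesn't fit there, it returns None.
Here the pattern fails at index 0, so the call returns None.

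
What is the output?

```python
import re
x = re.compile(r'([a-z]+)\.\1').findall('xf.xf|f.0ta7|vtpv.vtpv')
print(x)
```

['xf', 'vtpv']

`\1` has to match the exact text group 1 already captured.
Matches: at [0:5] match 'xf.xf', group 1 = 'xf'; at [13:22] match 'vtpv.vtpv', group 1 = 'vtpv'.
One capturing group, so `findall` returns just the captured substring from each match — 2 in all.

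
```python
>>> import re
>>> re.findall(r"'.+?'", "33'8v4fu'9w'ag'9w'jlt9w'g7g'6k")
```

Lazy quantifiers expand one character at a time until the remainder of the pattern can match.
Walking the string: at [2:9] → "'8v4fu'"; at [11:15] → "'ag'"; at [17:24] → "'jlt9w'".
`findall` yields the raw match text (3 of them) because the pattern has no groups.

["'8v4fu'", "'ag'", "'jlt9w'"]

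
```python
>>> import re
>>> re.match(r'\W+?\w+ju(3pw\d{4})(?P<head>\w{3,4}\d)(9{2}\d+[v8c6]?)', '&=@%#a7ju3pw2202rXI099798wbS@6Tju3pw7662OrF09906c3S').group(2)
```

This matches one or more of a non-word character (lazy), then one or more of a word character, then the literal 'ju'; then the literal '3pw', then exactly 4 of a digit (captured); then 3 to 4 of a word character, then a digit (captured as 'head'); then exactly 2 of a literal '9', then one or more of a digit, then optionally one of [v8c6] (captured).
`re.match` only tries the pattern at the start of the string.
The match spans [0:25] → '&=@%#a7ju3pw2202rXI099798'.
Captured: group 1 = '3pw2202', group 2 = 'rXI0', group 3 = '99798'.

'rXI0'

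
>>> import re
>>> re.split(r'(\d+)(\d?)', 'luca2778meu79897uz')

['luca', '2778', '', 'meu', '79897', '', 'uz']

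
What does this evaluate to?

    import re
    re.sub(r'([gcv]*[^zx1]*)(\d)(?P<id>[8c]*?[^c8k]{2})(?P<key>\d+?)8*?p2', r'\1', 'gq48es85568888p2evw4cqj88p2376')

'gq48es85568888p2evw376'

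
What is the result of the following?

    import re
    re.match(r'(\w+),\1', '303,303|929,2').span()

(0, 7)

The backreference `\1` re-matches whatever the first group consumed, character for character.
`re.match` only tries the pattern at the start of the string.
The match spans [0:7] → '303,303'.
Captured: group 1 = '303'.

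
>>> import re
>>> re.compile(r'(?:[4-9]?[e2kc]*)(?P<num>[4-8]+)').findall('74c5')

['4', '5']

Pattern: optionally a character in [4-9], then zero or more of one of [e2kc] (non-capturing group); then one or more of a character in [4-8] (captured as 'num').
One capturing group, so `findall` returns just the captured substring from each match — 2 in all.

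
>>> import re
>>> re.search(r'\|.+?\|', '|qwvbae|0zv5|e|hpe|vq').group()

The match spans [0:8] → '|qwvbae|'.

'|qwvbae|'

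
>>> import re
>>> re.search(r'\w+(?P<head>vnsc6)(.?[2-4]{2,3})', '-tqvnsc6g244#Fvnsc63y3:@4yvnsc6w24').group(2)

'g244'

The match spans [1:12] → 'tqvnsc6g244'.
Captured: group 1 = 'vnsc6', group 2 = 'g244'.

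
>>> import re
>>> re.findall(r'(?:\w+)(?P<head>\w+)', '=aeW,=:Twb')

['W', 'b']

Pattern: one or more of a word character (non-capturing group); then one or more of a word character (captured as 'head').
Matches: at [1:4] match 'aeW', group 1 = 'W'; at [7:10] match 'Twb', group 1 = 'b'.
Because there's exactly one group, `findall` drops the full match and keeps group 1 from each hit.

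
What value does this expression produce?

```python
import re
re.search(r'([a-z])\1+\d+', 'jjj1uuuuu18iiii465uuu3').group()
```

'jjj1'

`\1` has to match the exact text group 1 already captured.
`search` walks the string left to right and returns the first match it finds.
The match spans [0:4] → 'jjj1'.
Captured: group 1 = 'j'.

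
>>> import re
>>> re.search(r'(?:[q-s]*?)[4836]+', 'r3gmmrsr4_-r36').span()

(0, 2)

Pattern: zero or more of a character in [q-s] (lazy) (non-capturing group); then one or more of one of [4836].
The match spans [0:2] → 'r3'.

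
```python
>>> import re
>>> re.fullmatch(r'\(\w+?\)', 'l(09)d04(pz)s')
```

For `fullmatch`, every character of the input must be accounted for by the pattern.
Here the string isn't matched end-to-end, so the call returns None.

None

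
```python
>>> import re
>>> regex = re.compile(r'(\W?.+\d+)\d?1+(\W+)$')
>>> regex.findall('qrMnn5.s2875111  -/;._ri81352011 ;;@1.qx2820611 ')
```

[('qrMnn5.s2875111  -/;._ri81352011 ;;@1.qx282061', ' ')]

The pattern matches optionally a non-word character, then one or more of any character, then one or more of a digit (captured); then optionally a digit, then one or more of a literal '1'; then one or more of a non-word character (captured); then anchored at the end.
Walking the string: at [0:48] match 'qrMnn5.s2875111  -/;._ri81352011 ;;@1.qx2820611 ', groups = ('qrMnn5.s2875111  -/;._ri81352011 ;;@1.qx282061', ' ').
With 2 capturing groups, `findall` returns a 2-tuple per match.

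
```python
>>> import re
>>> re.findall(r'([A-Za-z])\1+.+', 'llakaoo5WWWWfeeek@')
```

The backreference `\1` re-matches whatever the first group consumed, character for character.
Walking the string: at [0:18] match 'llakaoo5WWWWfeeek@', group 1 = 'l'.
Because there's exactly one group, `findall` drops the full match and keeps group 1 from the one hit.

['l']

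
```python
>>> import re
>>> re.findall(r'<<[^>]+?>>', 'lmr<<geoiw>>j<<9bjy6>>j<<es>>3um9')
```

['<<geoiw>>', '<<9bjy6>>', '<<es>>']

Scanning left to right: at [3:12] → '<<geoiw>>'; at [13:22] → '<<9bjy6>>'; at [23:29] → '<<es>>'.
With no groups in the pattern, `findall` gives back each whole match — 3 here.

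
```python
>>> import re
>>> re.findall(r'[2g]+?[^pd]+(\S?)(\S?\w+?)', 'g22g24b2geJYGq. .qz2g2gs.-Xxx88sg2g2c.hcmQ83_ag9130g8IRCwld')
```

The pattern matches one or more of one of [2g] (lazy), then one or more of any character except [pd]; then optionally a non-whitespace character (captured); then optionally a non-whitespace character, then one or more of a word character (lazy) (captured).
Matches: at [0:59] match 'g22g24b2geJYGq. .qz2g2gs.-Xxx88sg2g2c.hcmQ83_ag9130g8IRCwld', groups = ('', 'd').
`findall` packs the 2 group values into a tuple for every match.

[('', 'd')]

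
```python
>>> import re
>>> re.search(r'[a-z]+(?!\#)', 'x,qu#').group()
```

'x'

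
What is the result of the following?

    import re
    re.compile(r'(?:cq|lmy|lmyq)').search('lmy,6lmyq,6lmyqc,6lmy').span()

(0, 3)

The match spans [0:3] → 'lmy'.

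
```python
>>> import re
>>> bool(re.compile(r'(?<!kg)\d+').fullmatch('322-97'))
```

False

`(?!…)`/`(?<!…)` only lets a position through if the neighbouring text does NOT match; no characters are consumed.
`re.fullmatch` is like wrapping the pattern in `^…$` (in single-line mode).
Here there's no way to consume every character, so the call returns None, and `bool(None)` is False.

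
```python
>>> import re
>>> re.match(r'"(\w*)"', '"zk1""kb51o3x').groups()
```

('zk1',)

The match spans [0:5] → '"zk1"'.
Captured: group 1 = 'zk1'.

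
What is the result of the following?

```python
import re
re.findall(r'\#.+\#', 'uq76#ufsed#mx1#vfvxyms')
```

With no groups in the pattern, `findall` gives back each whole match — 1 here.

['#ufsed#mx1#']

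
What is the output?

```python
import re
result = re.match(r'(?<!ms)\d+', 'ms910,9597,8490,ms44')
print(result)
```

None

`(?!…)`/`(?<!…)` only lets a position through if the neighbouring text does NOT match; no characters are consumed.
`re.match` won't scan ahead — the pattern has to work from the very first character.
Here position 0 doesn't satisfy it, so the call returns None.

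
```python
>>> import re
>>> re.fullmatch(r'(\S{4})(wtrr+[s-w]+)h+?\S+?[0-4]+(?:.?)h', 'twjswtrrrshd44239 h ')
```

None

Pattern: exactly 4 of a non-whitespace character (captured); then the literal 'wtr', then one or more of the literal 'r', then one or more of a character in [s-w] (captured); then one or more of the literal 'h' (lazy), then one or more of a non-whitespace character (lazy), then one or more of a character in [0-4]; then optionally any character (non-capturing group); then a literal 'h'.
`re.fullmatch` requires the pattern to consume the entire string.
Here the string isn't matched end-to-end, so the call returns None.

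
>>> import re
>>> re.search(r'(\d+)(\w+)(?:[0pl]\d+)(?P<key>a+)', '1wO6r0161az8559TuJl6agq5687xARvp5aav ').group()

The match spans [0:35] → '1wO6r0161az8559TuJl6agq5687xARvp5aa'.

'1wO6r0161az8559TuJl6agq5687xARvp5aa'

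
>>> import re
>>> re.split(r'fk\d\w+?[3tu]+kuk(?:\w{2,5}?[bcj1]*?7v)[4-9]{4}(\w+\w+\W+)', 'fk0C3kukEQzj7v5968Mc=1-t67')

['', 'Mc=', '1-t67']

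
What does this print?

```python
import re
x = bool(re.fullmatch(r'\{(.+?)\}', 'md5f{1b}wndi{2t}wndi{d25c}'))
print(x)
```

`re.fullmatch` requires the pattern to consume the entire string.
Here the string isn't matched end-to-end, so the call returns None, and `bool(None)` is False.

False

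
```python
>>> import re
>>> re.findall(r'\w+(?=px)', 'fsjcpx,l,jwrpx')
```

['fsjc', 'jwr']

Because the assertion is zero-width, the text it checks is not consumed and won't appear in the result.
Matches: at [0:4] → 'fsjc'; at [9:12] → 'jwr'.
`findall` yields the raw match text (2 of them) because the pattern has no groups.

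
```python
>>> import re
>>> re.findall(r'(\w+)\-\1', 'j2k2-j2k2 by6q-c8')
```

['j2k2']

A backreference is literal: `\1` must see the identical characters the first group matched.
Matches: at [0:9] match 'j2k2-j2k2', group 1 = 'j2k2'.
`findall` collects group 1 from the one match (1 total).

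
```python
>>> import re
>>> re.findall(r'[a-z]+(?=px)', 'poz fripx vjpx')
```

The positive lookaround only admits positions where the adjacent text matches; those characters stay outside the span.
No capturing groups, so `findall` returns the 2 full match strings.

['fri', 'vj']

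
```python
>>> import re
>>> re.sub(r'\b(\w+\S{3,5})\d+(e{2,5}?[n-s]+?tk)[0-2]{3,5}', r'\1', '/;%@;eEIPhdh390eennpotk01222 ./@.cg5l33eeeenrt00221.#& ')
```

'/;%@;eEIPhdh39 ./@.cg5l33eeeenrt00221.#& '

The pattern matches a word boundary (`\b`, zero-width); then one or more of a word character, then 3 to 5 of a non-whitespace character (captured); then one or more of a digit; then 2 to 5 of the literal 'e' (lazy), then one or more of a character in [n-s] (lazy), then the literal 'tk' (captured); then 3 to 5 of a character in [0-2].
Matches: at [5:28] → 'eEIPhdh390eennpotk01222'.
Each match is replaced using the text its own group 1 captured.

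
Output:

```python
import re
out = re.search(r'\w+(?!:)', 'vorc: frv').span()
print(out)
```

(0, 3)

A negative assertion filters positions out without eating any characters.
The match spans [0:3] → 'vor'.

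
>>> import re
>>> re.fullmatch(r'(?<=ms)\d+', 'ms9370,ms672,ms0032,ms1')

For `fullmatch`, every character of the input must be accounted for by the pattern.
Here there's no way to consume every character, so the call returns None.

None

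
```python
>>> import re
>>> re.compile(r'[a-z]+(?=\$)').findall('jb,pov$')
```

['pov']

The lookaround is zero-width — it requires the adjacent text to match without consuming it, so the asserted text isn't part of the match.
Matches: at [3:6] → 'pov'.
With no groups in the pattern, `findall` gives back each whole match — 1 here.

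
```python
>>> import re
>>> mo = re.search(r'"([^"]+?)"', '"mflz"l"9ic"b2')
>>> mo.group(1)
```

'mflz'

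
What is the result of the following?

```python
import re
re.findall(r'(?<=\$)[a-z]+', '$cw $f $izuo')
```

['cw', 'f', 'izuo']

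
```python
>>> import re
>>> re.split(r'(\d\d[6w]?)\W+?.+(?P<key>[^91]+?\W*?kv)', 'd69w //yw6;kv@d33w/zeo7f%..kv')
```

['d', '69w', '.kv', '']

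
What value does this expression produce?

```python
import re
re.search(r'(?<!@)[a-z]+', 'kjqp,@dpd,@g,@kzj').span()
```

A negative assertion filters positions out without eating any characters.
The match spans [0:4] → 'kjqp'.

(0, 4)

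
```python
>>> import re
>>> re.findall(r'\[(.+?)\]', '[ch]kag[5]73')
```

['ch', '5']

Walking the string: at [0:4] match '[ch]', group 1 = 'ch'; at [7:10] match '[5]', group 1 = '5'.
With a single group, `findall` returns only what that group captured — 2 items.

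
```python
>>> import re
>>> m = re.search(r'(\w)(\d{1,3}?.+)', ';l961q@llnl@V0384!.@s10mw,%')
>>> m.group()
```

'l961q@llnl@V0384!.@s10mw,%'

This matches a word character (captured); then 1 to 3 of a digit (lazy), then one or more of any character (captured).
`re.search` tries every starting position until one works.
The match spans [1:27] → 'l961q@llnl@V0384!.@s10mw,%'.
Captured: group 1 = 'l', group 2 = '961q@llnl@V0384!.@s10mw,%'.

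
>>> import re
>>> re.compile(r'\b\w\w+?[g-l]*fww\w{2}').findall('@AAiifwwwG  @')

Pattern: a word boundary (`\b`, zero-width); then a word character, then one or more of a word character (lazy); then zero or more of a character in [g-l], then the literal 'fww', then exactly 2 of a word character.
Scanning left to right: at [1:10] → 'AAiifwwwG'.
No capturing groups, so `findall` returns the 1 full match string.

['AAiifwwwG']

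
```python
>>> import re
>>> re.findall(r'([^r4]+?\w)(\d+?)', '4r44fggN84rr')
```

[('fggN', '8')]

The pattern matches one or more of any character except [r4] (lazy), then a word character (captured); then one or more of a digit (lazy) (captured).
With 2 capturing groups, `findall` returns a 2-tuple per match.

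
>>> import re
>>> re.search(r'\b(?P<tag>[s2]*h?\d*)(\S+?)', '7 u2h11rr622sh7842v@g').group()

'7'

This matches a word boundary (`\b`, zero-width); then zero or more of one of [s2], then optionally the literal 'h', then zero or more of a digit (captured as 'tag'); then one or more of a non-whitespace character (lazy) (captured).
The match spans [0:1] → '7'.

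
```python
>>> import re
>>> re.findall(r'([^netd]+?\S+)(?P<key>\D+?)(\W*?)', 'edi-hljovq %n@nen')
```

[('i-hljovq', ' ', ''), ('%n@ne', 'n', '')]

This matches one or more of any character except [netd] (lazy), then one or more of a non-whitespace character (captured); then one or more of a non-digit (lazy) (captured as 'key'); then zero or more of a non-word character (lazy) (captured).
Because the quantifier is non-greedy, it stops expanding at the earliest point where the rest of the pattern can succeed.
Matches: at [2:11] match 'i-hljovq ', groups = ('i-hljovq', ' ', ''); at [11:17] match '%n@nen', groups = ('%n@ne', 'n', '').
With 3 capturing groups, `findall` returns a 3-tuple per match.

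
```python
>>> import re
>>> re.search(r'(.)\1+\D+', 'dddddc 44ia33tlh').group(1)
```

The match spans [0:7] → 'dddddc '.
Captured: group 1 = 'd'.

'd'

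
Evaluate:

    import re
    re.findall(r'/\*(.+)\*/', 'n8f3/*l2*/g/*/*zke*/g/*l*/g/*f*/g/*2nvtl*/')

['l2*/g/*/*zke*/g/*l*/g/*f*/g/*2nvtl']

Because there's exactly one group, `findall` drops the full match and keeps group 1 from the one hit.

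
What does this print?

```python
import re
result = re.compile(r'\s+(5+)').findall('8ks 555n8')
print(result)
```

['555']

This matches one or more of whitespace; then one or more of a literal '5' (captured).
Walking the string: at [3:7] match ' 555', group 1 = '555'.
With a single group, `findall` returns only what that group captured — 1 item.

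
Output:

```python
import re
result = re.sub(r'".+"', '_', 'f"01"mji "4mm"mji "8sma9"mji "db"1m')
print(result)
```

Every occurrence is swapped for '_'.

f_1m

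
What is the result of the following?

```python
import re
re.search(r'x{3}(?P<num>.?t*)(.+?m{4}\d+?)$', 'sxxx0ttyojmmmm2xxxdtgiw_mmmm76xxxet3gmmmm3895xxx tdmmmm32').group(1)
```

The match spans [1:57] → 'xxx0ttyojmmmm2xxxdtgiw_mmmm76xxxet3gmmmm3895xxx tdmmmm32'.
Captured: group 1 = '0tt', group 2 = 'yojmmmm2xxxdtgiw_mmmm76xxxet3gmmmm3895xxx tdmmmm32'.

'0tt'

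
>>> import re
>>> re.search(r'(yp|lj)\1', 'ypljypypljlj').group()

The backreference `\1` re-matches whatever the first group consumed, character for character.
The match spans [4:8] → 'ypyp'.

'ypyp'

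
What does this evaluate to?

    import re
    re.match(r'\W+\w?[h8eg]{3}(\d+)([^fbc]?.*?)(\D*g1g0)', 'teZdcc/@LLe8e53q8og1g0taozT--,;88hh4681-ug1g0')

Pattern: one or more of a non-word character, then optionally a word character, then exactly 3 of one of [h8eg]; then one or more of a digit (captured); then optionally any character except [fbc], then zero or more of any character (lazy) (captured); then zero or more of a non-digit, then the literal 'g1g', then a literal '0' (captured).
With `match`, the pattern is implicitly anchored at the beginning.
Here the string doesn't start with a match, so the call returns None.

None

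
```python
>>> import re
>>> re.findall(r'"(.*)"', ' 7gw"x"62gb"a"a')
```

['x"62gb"a']

`findall` collects group 1 from the one match (1 total).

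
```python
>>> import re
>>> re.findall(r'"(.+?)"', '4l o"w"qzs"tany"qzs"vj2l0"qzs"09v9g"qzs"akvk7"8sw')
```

['w', 'tany', 'vj2l0', '09v9g', 'akvk7']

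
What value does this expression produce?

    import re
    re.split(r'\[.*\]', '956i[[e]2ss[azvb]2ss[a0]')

Matches to split on: at [4:24] → '[[e]2ss[azvb]2ss[a0]'.
The string is cut at each match, leaving 2 pieces.

['956i', '']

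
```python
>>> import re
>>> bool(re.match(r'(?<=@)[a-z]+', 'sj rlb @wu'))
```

False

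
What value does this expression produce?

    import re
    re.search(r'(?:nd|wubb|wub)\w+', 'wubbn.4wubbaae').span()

(0, 5)

The match spans [0:5] → 'wubbn'.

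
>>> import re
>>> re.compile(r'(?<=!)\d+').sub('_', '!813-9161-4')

'!_-9161-4'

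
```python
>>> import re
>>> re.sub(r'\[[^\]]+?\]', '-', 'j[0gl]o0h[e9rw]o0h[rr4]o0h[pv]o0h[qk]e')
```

Matches: at [1:6] → '[0gl]'; at [9:15] → '[e9rw]'; at [18:23] → '[rr4]'; at [26:30] → '[pv]'; at [33:37] → '[qk]'.
Every occurrence is swapped for '-'.

'j-o0h-o0h-o0h-o0h-e'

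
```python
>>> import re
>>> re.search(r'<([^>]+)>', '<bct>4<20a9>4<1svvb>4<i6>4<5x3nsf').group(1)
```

'bct'

`re.search` scans for the first position where the pattern succeeds.
The match spans [0:5] → '<bct>'.
Captured: group 1 = 'bct'.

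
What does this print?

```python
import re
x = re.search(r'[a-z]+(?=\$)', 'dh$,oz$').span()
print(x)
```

Because the assertion is zero-width, the text it checks is not consumed and won't appear in the result.
The match spans [0:2] → 'dh'.

(0, 2)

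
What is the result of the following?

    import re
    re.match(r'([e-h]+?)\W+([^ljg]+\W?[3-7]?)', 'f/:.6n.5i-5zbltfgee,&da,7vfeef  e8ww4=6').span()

Pattern: one or more of a character in [e-h] (lazy) (captured); then one or more of a non-word character; then one or more of any character except [ljg], then optionally a non-word character, then optionally a character in [3-7] (captured).
With `match`, the pattern is implicitly anchored at the beginning.
The match spans [0:13] → 'f/:.6n.5i-5zb'.
Captured: group 1 = 'f', group 2 = '6n.5i-5zb'.

(0, 13)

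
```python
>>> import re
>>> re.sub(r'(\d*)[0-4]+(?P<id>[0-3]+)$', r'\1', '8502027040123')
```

'85020270401'

This matches zero or more of a digit (captured); then one or more of a character in [0-4]; then one or more of a character in [0-3] (captured as 'id'); then anchored at the end.
Matches: at [0:13] → '8502027040123'.
The replacement refers to a captured group, so each match is rewritten using its own captured text.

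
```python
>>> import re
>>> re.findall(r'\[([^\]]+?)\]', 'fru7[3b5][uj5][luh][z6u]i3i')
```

With a single group, `findall` returns only what that group captured — 4 items.

['3b5', 'uj5', 'luh', 'z6u']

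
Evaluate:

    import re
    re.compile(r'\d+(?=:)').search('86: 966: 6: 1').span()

Lookahead/lookbehind check context without consuming it, so the matched span excludes the asserted characters.
`search` walks the string left to right and returns the first match it finds.
The match spans [0:2] → '86'.

(0, 2)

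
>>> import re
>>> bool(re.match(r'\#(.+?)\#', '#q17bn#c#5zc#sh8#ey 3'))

True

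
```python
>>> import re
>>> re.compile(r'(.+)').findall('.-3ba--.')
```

Pattern: one or more of any character (captured).
With a single group, `findall` returns only what that group captured — 1 item.

['.-3ba--.']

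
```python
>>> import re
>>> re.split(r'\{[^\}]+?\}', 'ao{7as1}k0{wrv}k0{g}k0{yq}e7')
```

Matches to split on: at [2:8] → '{7as1}'; at [10:15] → '{wrv}'; at [17:20] → '{g}'; at [22:26] → '{yq}'.
`split` removes every match and returns the 5 fragments in between.

['ao', 'k0', 'k0', 'k0', 'e7']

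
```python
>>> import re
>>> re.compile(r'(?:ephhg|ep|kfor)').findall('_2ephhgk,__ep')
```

['ephhg', 'ep']

Branches in `(...|...)` are attempted left-to-right; the first branch that allows the whole pattern to succeed is taken.
`findall` yields the raw match text (2 of them) because the pattern has no groups.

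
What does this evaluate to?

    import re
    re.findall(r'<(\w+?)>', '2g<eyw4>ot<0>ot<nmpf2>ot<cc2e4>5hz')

['eyw4', '0', 'nmpf2', 'cc2e4']

Scanning left to right: at [2:8] match '<eyw4>', group 1 = 'eyw4'; at [10:13] match '<0>', group 1 = '0'; at [15:22] match '<nmpf2>', group 1 = 'nmpf2'; at [24:31] match '<cc2e4>', group 1 = 'cc2e4'.
`findall` collects group 1 from each match (4 total).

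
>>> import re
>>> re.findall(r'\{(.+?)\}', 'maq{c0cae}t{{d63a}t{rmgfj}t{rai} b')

['c0cae', '{d63a', 'rmgfj', 'rai']

The `?` after the quantifier makes it lazy — it takes as little as possible before letting the rest of the pattern try.
Matches: at [3:10] match '{c0cae}', group 1 = 'c0cae'; at [11:18] match '{{d63a}', group 1 = '{d63a'; at [19:26] match '{rmgfj}', group 1 = 'rmgfj'; at [27:32] match '{rai}', group 1 = 'rai'.
Because there's exactly one group, `findall` drops the full match and keeps group 1 from each hit.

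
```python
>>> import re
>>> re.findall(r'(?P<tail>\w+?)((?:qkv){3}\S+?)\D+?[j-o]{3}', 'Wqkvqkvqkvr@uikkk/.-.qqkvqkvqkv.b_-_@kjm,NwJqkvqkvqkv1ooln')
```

[('W', 'qkvqkvqkvr'), ('q', 'qkvqkvqkv.'), ('NwJ', 'qkvqkvqkv1')]

A non-greedy quantifier consumes as few characters as it can — just enough that the remainder of the pattern still matches from where it stops; whatever follows it matches normally.
`findall` packs the 2 group values into a tuple for every match.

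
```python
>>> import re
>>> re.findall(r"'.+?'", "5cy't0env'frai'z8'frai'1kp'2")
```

Matches: at [3:10] → "'t0env'"; at [14:18] → "'z8'"; at [22:27] → "'1kp'".
`findall` yields the raw match text (3 of them) because the pattern has no groups.

["'t0env'", "'z8'", "'1kp'"]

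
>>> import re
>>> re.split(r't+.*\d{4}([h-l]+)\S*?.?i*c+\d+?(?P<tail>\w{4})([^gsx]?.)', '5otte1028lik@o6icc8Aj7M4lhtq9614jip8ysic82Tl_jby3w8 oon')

This matches one or more of the literal 't', then zero or more of any character, then exactly 4 of a digit; then one or more of a character in [h-l] (captured); then zero or more of a non-whitespace character (lazy), then optionally any character; then zero or more of a literal 'i', then one or more of the literal 'c', then one or more of a digit (lazy); then exactly 4 of a word character (captured as 'tail'); then optionally any character except [gsx], then any character (captured).
With the lazy modifier that quantifier settles for the fewest repetitions that let the rest of the pattern succeed (the atoms after it are unaffected and can still be greedy).
Matches to split on: at [2:47] → 'tte1028lik@o6icc8Aj7M4lhtq9614jip8ysic82Tl_jb'.
The group in the pattern means `split` returns the separators' captures alongside the pieces.

['5o', 'ji', '2Tl_', 'jb', 'y3w8 oon']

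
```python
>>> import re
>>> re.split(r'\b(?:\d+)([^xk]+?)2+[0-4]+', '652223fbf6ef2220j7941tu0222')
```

['', 'fbf6ef', 'j7941tu0222']

This matches a word boundary (`\b`, zero-width); then one or more of a digit (non-capturing group); then one or more of any character except [xk] (lazy) (captured); then one or more of a literal '2', then one or more of a character in [0-4].
The `?` after the quantifier makes it lazy — it takes as little as possible before letting the rest of the pattern try.
Matches to split on: at [0:16] → '652223fbf6ef2220'.
`re.split` interleaves the captured-group text with the surrounding fragments.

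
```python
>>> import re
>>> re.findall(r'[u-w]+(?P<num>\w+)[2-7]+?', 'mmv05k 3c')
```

['0']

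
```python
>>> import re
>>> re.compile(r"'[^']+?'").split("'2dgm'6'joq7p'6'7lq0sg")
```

Matches to split on: at [0:6] → "'2dgm'"; at [7:14] → "'joq7p'".
`split` removes every match and returns the 3 fragments in between.

['', '6', "6'7lq0sg"]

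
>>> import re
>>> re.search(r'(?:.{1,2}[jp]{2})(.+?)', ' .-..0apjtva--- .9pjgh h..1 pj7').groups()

The match spans [5:10] → '0apjt'.
Captured: group 1 = 't'.

('t',)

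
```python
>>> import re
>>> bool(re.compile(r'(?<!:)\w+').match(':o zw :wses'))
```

False

A negative assertion filters positions out without eating any characters.
`re.match` won't scan ahead — the pattern has to work from the very first character.
Here the pattern fails at index 0, so the call returns None, and `bool(None)` is False.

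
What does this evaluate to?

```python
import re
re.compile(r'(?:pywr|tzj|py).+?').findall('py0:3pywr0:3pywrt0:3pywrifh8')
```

['py0', 'pywr0', 'pywrt', 'pywri']

`|` is ordered: at each position the engine commits to the first alternative that works.
With no groups in the pattern, `findall` gives back each whole match — 4 here.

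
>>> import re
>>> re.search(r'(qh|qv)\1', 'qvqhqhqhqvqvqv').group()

After group 1 captures some text, `\1` only succeeds where that same text appears again.
`re.search` tries every starting position until one works.
The match spans [2:6] → 'qhqh'.
Captured: group 1 = 'qh'.

'qhqh'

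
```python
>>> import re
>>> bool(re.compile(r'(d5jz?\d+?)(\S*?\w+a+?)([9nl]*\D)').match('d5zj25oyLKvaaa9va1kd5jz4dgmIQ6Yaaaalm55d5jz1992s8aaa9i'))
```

False

Pattern: the literal 'd5j', then optionally the literal 'z', then one or more of a digit (lazy) (captured); then zero or more of a non-whitespace character (lazy), then one or more of a word character, then one or more of the literal 'a' (lazy) (captured); then zero or more of one of [9nl], then a non-digit (captured).
`re.match` only tries the pattern at the start of the string.
Here the string doesn't start with a match, so the call returns None, and `bool(None)` is False.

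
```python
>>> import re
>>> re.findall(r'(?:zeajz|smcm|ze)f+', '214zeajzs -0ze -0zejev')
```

With no groups in the pattern, `findall` gives back each whole match — 0 here.
Nothing in the string satisfies the pattern, so the list is empty.

[]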